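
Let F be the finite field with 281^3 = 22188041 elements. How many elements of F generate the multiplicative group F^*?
There are φ(22188040) = 7527168 primitive elements

F_q^* is cyclic of order q - 1 = 22188040. A cyclic group of order m has exactly φ(m) generators. Here m = 22188040 = 2^3 · 5 · 7 · 109 · 727, so the number of primitive elements is φ(22188040) = 7527168.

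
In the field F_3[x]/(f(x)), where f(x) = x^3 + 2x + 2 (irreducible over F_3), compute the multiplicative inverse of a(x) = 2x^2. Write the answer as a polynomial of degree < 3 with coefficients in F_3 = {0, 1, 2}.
a(x)^(-1) ≡ x^2 + 2x + 2 (mod f(x))

Since f is irreducible over F_3, F_3[x]/(f) is a field and a(x) ≠ 0 has an inverse. Apply the extended Euclidean algorithm to f(x) and a(x) in F_3[x]: f(x) = (2x)·a(x) + (2x + 2);  a(x) = (x + 2)·(2x + 2) + (2). The last nonzero remainder is the constant 2 = gcd(f, a) in F_3. Back-substituting through the division chain expresses 2 = s(x)·a(x) + t(x)·f(x) with s(x) ≡ 2x^2 + x + 1 (mod f), so (2x^2 + x + 1)·a(x) ≡ 2 (mod f). Multiplying by 2^(-1) ≡ 2 in F_3 gives a(x)^(-1) ≡ 2·(2x^2 + x + 1) ≡ x^2 + 2x + 2 (mod f). Check: (2x^2)·(x^2 + 2x + 2) = 2x^4 + x^3 + x^2 ≡ 1 (mod x^3 + 2x + 2).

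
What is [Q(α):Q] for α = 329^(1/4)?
[Q(α):Q] = 4

α is a root of x^4 - 329. By Eisenstein's criterion at the prime p = 7 (which divides the constant term 329 but p^2 = 49 does not, since 329 is squarefree), x^4 - 329 is irreducible over Q. Hence [Q(α):Q] = 4.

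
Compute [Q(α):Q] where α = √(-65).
[Q(α):Q] = 2

[Q(α):Q] equals the degree of the minimal polynomial of α. Here α^2 = -65 and x^2 + 65 is irreducible (d = -65 is squarefree, ≠ 1, hence not a square), so deg(m_α) = 2. Thus [Q(α):Q] = 2.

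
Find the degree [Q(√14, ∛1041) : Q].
[Q(√14, ∛1041) : Q] = 6

Let L = Q(√14, ∛1041). Since Q(√14) ⊂ L and [Q(√14):Q] = 2, the tower law gives 2 | [L:Q]. Likewise Q(∛1041) ⊂ L with [Q(∛1041):Q] = 3 (because 1041 is not a perfect cube), so 3 | [L:Q]. As gcd(2,3) = 1, [L:Q] is divisible by 6. Conversely L is generated over Q by √14 and ∛1041, so [L:Q] ≤ 2·3 = 6. Therefore [Q(√14, ∛1041) : Q] = 6.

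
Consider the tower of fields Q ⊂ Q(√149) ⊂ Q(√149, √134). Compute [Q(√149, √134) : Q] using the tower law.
[Q(√149, √134) : Q] = 4

[Q(√149):Q] = 2 (min poly x^2 - 149, irreducible since 149 is squarefree > 1). For the top step, suppose √134 ∈ Q(√149), say √134 = c + d√149 with c, d ∈ Q. Squaring: 134 = c^2 + 149d^2 + 2cd√149. Since √149 ∉ Q this forces 2cd = 0. If d = 0 then √134 = c ∈ Q, contradicting 134 squarefree > 1. If c = 0 then 134 = 149d^2, so 149·134 = (149d)^2 is a perfect square in Q — but 149·134 = 19966 is not a perfect square (since 149 and 134 are distinct squarefree integers). Contradiction. Hence √134 ∉ Q(√149), so x^2 - 134 stays irreducible over Q(√149) and [Q(√149, √134) : Q(√149)] = 2. By the tower law, [Q(√149, √134) : Q] = 2 · 2 = 4.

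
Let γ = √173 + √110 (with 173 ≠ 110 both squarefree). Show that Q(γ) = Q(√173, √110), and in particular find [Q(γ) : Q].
[Q(γ) : Q] = 4 (equivalently, Q(γ) = Q(√173, √110))

Obviously Q(γ) ⊆ Q(√173, √110), and [Q(√173, √110):Q] = 4 (since 173, 110 are distinct squarefree integers > 1 with 19030 not a perfect square). To show equality we compute the minimal polynomial of γ. From γ = √173 + √110: γ^2 = 173 + 2√(19030) + 110 = 283 + 2√(19030), so γ^2 - 283 = 2√(19030); squaring, (γ^2 - 283)^2 = 4·19030, i.e. γ^4 - 566γ^2 + 80089 - 76120 = 0, i.e. γ^4 - 566γ^2 + 3969 = 0. So γ is a root of x^4 - 566x^2 + 3969. This polynomial is irreducible over Q: it has no rational root (each ±√173 ± √110 is irrational), and any factorization into two quadratics over Q would force √(19030) ∈ Q (pairing opposite roots) or √173, √110 ∈ Q (other pairings), all impossible. Hence [Q(γ):Q] = 4 = [Q(√173, √110):Q], so Q(γ) = Q(√173, √110).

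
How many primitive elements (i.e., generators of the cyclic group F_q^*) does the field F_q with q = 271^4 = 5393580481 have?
There are φ(5393580480) = 1353646080 primitive elements

F_q^* is cyclic of order q - 1 = 5393580480. A cyclic group of order m has exactly φ(m) generators. Here m = 5393580480 = 2^6 · 3^3 · 5 · 17 · 36721, so the number of primitive elements is φ(5393580480) = 1353646080.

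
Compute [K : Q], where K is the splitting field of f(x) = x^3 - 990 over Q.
[K : Q] = 6

The roots of x^3 - 990 are ∛990, ω∛990, ω^2∛990 where ω = e^(2πi/3) is a primitive cube root of unity, so K = Q(∛990, ω). Now [Q(∛990):Q] = 3 (since 990 is not a perfect cube, x^3 - 990 is irreducible) and [Q(ω):Q] = 2. Both 2 and 3 divide [K:Q], and [K:Q] ≤ 3·2 = 6, so [K:Q] = 6. (Equivalently: Q(∛990) ⊂ R but ω ∉ R, so [K : Q(∛990)] = 2.)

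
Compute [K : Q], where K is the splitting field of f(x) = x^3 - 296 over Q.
[K : Q] = 6

The roots of x^3 - 296 are ∛296, ω∛296, ω^2∛296 where ω = e^(2πi/3) is a primitive cube root of unity, so K = Q(∛296, ω). Now [Q(∛296):Q] = 3 (since 296 is not a perfect cube, x^3 - 296 is irreducible) and [Q(ω):Q] = 2. Both 2 and 3 divide [K:Q], and [K:Q] ≤ 3·2 = 6, so [K:Q] = 6. (Equivalently: Q(∛296) ⊂ R but ω ∉ R, so [K : Q(∛296)] = 2.)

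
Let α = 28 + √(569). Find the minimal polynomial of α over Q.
m_α(x) = x^2 - 56x + 215

From α - 28 = √(569), squaring gives (α - 28)^2 = 569, i.e. α^2 - 56α + 784 = 569, so α^2 - 56α + 215 = 0. The discriminant of x^2 - 56x + 215 is (-56)^2 - 4·(215) = 3136 - 860 = 2276, and 4·(569) is not a perfect square in Q since 569 is squarefree and ≠ 1. Hence x^2 - 56x + 215 is irreducible over Q and is the minimal polynomial of α.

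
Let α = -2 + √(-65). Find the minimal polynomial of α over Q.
m_α(x) = x^2 + 4x + 69

From α + 2 = √(-65), squaring gives (α + 2)^2 = -65, i.e. α^2 + 4α + 4 = -65, so α^2 + 4α + 69 = 0. The discriminant of x^2 + 4x + 69 is (4)^2 - 4·(69) = 16 - 276 = -260, and 4·(-65) is not a perfect square in Q since -65 is squarefree and ≠ 1. Hence x^2 + 4x + 69 is irreducible over Q and is the minimal polynomial of α.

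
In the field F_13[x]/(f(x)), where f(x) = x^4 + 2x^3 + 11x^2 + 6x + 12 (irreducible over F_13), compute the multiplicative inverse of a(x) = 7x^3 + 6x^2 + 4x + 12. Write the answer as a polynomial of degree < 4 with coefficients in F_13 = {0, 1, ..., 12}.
a(x)^(-1) ≡ 9x^3 + 8x^2 + 8x + 11 (mod f(x))

Since f is irreducible over F_13, F_13[x]/(f) is a field and a(x) ≠ 0 has an inverse. Apply the extended Euclidean algorithm to f(x) and a(x) in F_13[x]: f(x) = (2x + 6)·a(x) + (6x^2 + 10x + 5);  a(x) = (12x + 7)·(6x^2 + 10x + 5) + (4x + 3);  (6x^2 + 10x + 5) = (8x + 3)·(4x + 3) + (9). The last nonzero remainder is the constant 9 = gcd(f, a) in F_13. Back-substituting through the division chain expresses 9 = s(x)·a(x) + t(x)·f(x) with s(x) ≡ 3x^3 + 7x^2 + 7x + 8 (mod f), so (3x^3 + 7x^2 + 7x + 8)·a(x) ≡ 9 (mod f). Multiplying by 9^(-1) ≡ 3 in F_13 gives a(x)^(-1) ≡ 3·(3x^3 + 7x^2 + 7x + 8) ≡ 9x^3 + 8x^2 + 8x + 11 (mod f). Check: (7x^3 + 6x^2 + 4x + 12)·(9x^3 + 8x^2 + 8x + 11) = 11x^6 + 6x^5 + 10x^4 + 5x^3 + 12x^2 + 10x + 2 ≡ 1 (mod x^4 + 2x^3 + 11x^2 + 6x + 12).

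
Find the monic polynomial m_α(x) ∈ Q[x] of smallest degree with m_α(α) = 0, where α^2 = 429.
m_α(x) = x^2 - 429

α satisfies α^2 - 429 = 0, so x^2 - 429 annihilates α. Since d = 429 is squarefree and ≠ 1, it is not a perfect square in Q, so x^2 - 429 has no rational root and is therefore irreducible over Q (a degree-2 polynomial over a field is irreducible iff it has no root). Hence m_α(x) = x^2 - 429.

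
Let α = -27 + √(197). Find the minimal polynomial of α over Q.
m_α(x) = x^2 + 54x + 532

From α + 27 = √(197), squaring gives (α + 27)^2 = 197, i.e. α^2 + 54α + 729 = 197, so α^2 + 54α + 532 = 0. The discriminant of x^2 + 54x + 532 is (54)^2 - 4·(532) = 2916 - 2128 = 788, and 4·(197) is not a perfect square in Q since 197 is squarefree and ≠ 1. Hence x^2 + 54x + 532 is irreducible over Q and is the minimal polynomial of α.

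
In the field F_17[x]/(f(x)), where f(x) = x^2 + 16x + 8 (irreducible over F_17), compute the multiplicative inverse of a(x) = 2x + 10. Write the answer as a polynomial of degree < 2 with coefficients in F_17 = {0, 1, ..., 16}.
a(x)^(-1) ≡ 2x + 5 (mod f(x))

Since f is irreducible over F_17, F_17[x]/(f) is a field and a(x) ≠ 0 has an inverse. Apply the extended Euclidean algorithm to f(x) and a(x) in F_17[x]: f(x) = (9x + 14)·a(x) + (4). The last nonzero remainder is the constant 4 = gcd(f, a) in F_17. Back-substituting through the division chain expresses 4 = s(x)·a(x) + t(x)·f(x) with s(x) ≡ 8x + 3 (mod f), so (8x + 3)·a(x) ≡ 4 (mod f). Multiplying by 4^(-1) ≡ 13 in F_17 gives a(x)^(-1) ≡ 13·(8x + 3) ≡ 2x + 5 (mod f). Check: (2x + 10)·(2x + 5) = 4x^2 + 13x + 16 ≡ 1 (mod x^2 + 16x + 8).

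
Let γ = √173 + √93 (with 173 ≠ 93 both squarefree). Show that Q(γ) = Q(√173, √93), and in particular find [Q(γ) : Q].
[Q(γ) : Q] = 4 (equivalently, Q(γ) = Q(√173, √93))

Obviously Q(γ) ⊆ Q(√173, √93), and [Q(√173, √93):Q] = 4 (since 173, 93 are distinct squarefree integers > 1 with 16089 not a perfect square). To show equality we compute the minimal polynomial of γ. From γ = √173 + √93: γ^2 = 173 + 2√(16089) + 93 = 266 + 2√(16089), so γ^2 - 266 = 2√(16089); squaring, (γ^2 - 266)^2 = 4·16089, i.e. γ^4 - 532γ^2 + 70756 - 64356 = 0, i.e. γ^4 - 532γ^2 + 6400 = 0. So γ is a root of x^4 - 532x^2 + 6400. This polynomial is irreducible over Q: it has no rational root (each ±√173 ± √93 is irrational), and any factorization into two quadratics over Q would force √(16089) ∈ Q (pairing opposite roots) or √173, √93 ∈ Q (other pairings), all impossible. Hence [Q(γ):Q] = 4 = [Q(√173, √93):Q], so Q(γ) = Q(√173, √93).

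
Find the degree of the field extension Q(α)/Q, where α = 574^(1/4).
[Q(α):Q] = 4

α is a root of x^4 - 574. By Eisenstein's criterion at the prime p = 2 (which divides the constant term 574 but p^2 = 4 does not, since 574 is squarefree), x^4 - 574 is irreducible over Q. Hence [Q(α):Q] = 4.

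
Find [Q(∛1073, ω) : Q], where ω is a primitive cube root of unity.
[Q(∛1073, ω) : Q] = 6

[Q(∛1073):Q] = 3 (min poly x^3 - 1073, irreducible since 1073 is not a perfect cube). [Q(ω):Q] = 2 (min poly x^2 + x + 1). Since Q(∛1073) ⊂ R and ω ∉ R, we have ω ∉ Q(∛1073), so x^2 + x + 1 remains irreducible over Q(∛1073) and [Q(∛1073, ω) : Q(∛1073)] = 2. By the tower law, [Q(∛1073, ω) : Q] = 3 · 2 = 6. (In fact Q(∛1073, ω) is the splitting field of x^3 - 1073 over Q.)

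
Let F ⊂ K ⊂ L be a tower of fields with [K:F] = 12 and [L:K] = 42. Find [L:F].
[L:F] = 504

The tower law says that for any tower of field extensions F ⊂ K ⊂ L with finite degrees, [L:F] = [L:K] · [K:F]. Here this gives [L:F] = 42 · 12 = 504.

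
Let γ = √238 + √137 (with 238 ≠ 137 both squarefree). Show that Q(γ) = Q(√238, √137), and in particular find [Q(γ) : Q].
[Q(γ) : Q] = 4 (equivalently, Q(γ) = Q(√238, √137))

Obviously Q(γ) ⊆ Q(√238, √137), and [Q(√238, √137):Q] = 4 (since 238, 137 are distinct squarefree integers > 1 with 32606 not a perfect square). To show equality we compute the minimal polynomial of γ. From γ = √238 + √137: γ^2 = 238 + 2√(32606) + 137 = 375 + 2√(32606), so γ^2 - 375 = 2√(32606); squaring, (γ^2 - 375)^2 = 4·32606, i.e. γ^4 - 750γ^2 + 140625 - 130424 = 0, i.e. γ^4 - 750γ^2 + 10201 = 0. So γ is a root of x^4 - 750x^2 + 10201. This polynomial is irreducible over Q: it has no rational root (each ±√238 ± √137 is irrational), and any factorization into two quadratics over Q would force √(32606) ∈ Q (pairing opposite roots) or √238, √137 ∈ Q (other pairings), all impossible. Hence [Q(γ):Q] = 4 = [Q(√238, √137):Q], so Q(γ) = Q(√238, √137).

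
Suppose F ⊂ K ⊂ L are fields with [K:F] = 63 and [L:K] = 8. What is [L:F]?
[L:F] = 504

The tower law says that for any tower of field extensions F ⊂ K ⊂ L with finite degrees, [L:F] = [L:K] · [K:F]. Here this gives [L:F] = 8 · 63 = 504.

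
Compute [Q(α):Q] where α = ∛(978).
[Q(α):Q] = 3

The minimal polynomial of α is x^3 - 978, irreducible over Q since 978 is not a perfect cube (so x^3 - 978 has no rational root). Hence [Q(α):Q] = deg(m_α) = 3.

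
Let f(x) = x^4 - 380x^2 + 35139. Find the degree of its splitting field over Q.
[K : Q] = 4

Solving the quadratic in x^2: x^2 = (380 ± √(380^2 - 4·35139))/2 = (380 ± √3844)/2 = (380 ± 62)/2, giving x^2 = 221 or x^2 = 159. So f(x) = (x^2 - 221)(x^2 - 159) and the roots of f are ±√221, ±√159. Hence the splitting field is K = Q(√221, √159). Since 221 and 159 are distinct squarefree integers > 1, their product 35139 is not a perfect square, so √159 ∉ Q(√221). By the tower law [K:Q] = [Q(√221,√159):Q(√221)] · [Q(√221):Q] = 2 · 2 = 4.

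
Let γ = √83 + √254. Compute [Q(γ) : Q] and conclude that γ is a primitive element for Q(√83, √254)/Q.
[Q(γ) : Q] = 4 (equivalently, Q(γ) = Q(√83, √254))

Obviously Q(γ) ⊆ Q(√83, √254), and [Q(√83, √254):Q] = 4 (since 83, 254 are distinct squarefree integers > 1 with 21082 not a perfect square). To show equality we compute the minimal polynomial of γ. From γ = √83 + √254: γ^2 = 83 + 2√(21082) + 254 = 337 + 2√(21082), so γ^2 - 337 = 2√(21082); squaring, (γ^2 - 337)^2 = 4·21082, i.e. γ^4 - 674γ^2 + 113569 - 84328 = 0, i.e. γ^4 - 674γ^2 + 29241 = 0. So γ is a root of x^4 - 674x^2 + 29241. This polynomial is irreducible over Q: it has no rational root (each ±√83 ± √254 is irrational), and any factorization into two quadratics over Q would force √(21082) ∈ Q (pairing opposite roots) or √83, √254 ∈ Q (other pairings), all impossible. Hence [Q(γ):Q] = 4 = [Q(√83, √254):Q], so Q(γ) = Q(√83, √254).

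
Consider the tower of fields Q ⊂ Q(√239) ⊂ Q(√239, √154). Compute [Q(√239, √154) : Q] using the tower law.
[Q(√239, √154) : Q] = 4

[Q(√239):Q] = 2 (min poly x^2 - 239, irreducible since 239 is squarefree > 1). For the top step, suppose √154 ∈ Q(√239), say √154 = c + d√239 with c, d ∈ Q. Squaring: 154 = c^2 + 239d^2 + 2cd√239. Since √239 ∉ Q this forces 2cd = 0. If d = 0 then √154 = c ∈ Q, contradicting 154 squarefree > 1. If c = 0 then 154 = 239d^2, so 239·154 = (239d)^2 is a perfect square in Q — but 239·154 = 36806 is not a perfect square (since 239 and 154 are distinct squarefree integers). Contradiction. Hence √154 ∉ Q(√239), so x^2 - 154 stays irreducible over Q(√239) and [Q(√239, √154) : Q(√239)] = 2. By the tower law, [Q(√239, √154) : Q] = 2 · 2 = 4.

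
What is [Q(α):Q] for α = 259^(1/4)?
[Q(α):Q] = 4

α is a root of x^4 - 259. By Eisenstein's criterion at the prime p = 7 (which divides the constant term 259 but p^2 = 49 does not, since 259 is squarefree), x^4 - 259 is irreducible over Q. Hence [Q(α):Q] = 4.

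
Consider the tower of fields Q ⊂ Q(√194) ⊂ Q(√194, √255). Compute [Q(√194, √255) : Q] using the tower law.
[Q(√194, √255) : Q] = 4

[Q(√194):Q] = 2 (min poly x^2 - 194, irreducible since 194 is squarefree > 1). For the top step, suppose √255 ∈ Q(√194), say √255 = c + d√194 with c, d ∈ Q. Squaring: 255 = c^2 + 194d^2 + 2cd√194. Since √194 ∉ Q this forces 2cd = 0. If d = 0 then √255 = c ∈ Q, contradicting 255 squarefree > 1. If c = 0 then 255 = 194d^2, so 194·255 = (194d)^2 is a perfect square in Q — but 194·255 = 49470 is not a perfect square (since 194 and 255 are distinct squarefree integers). Contradiction. Hence √255 ∉ Q(√194), so x^2 - 255 stays irreducible over Q(√194) and [Q(√194, √255) : Q(√194)] = 2. By the tower law, [Q(√194, √255) : Q] = 2 · 2 = 4.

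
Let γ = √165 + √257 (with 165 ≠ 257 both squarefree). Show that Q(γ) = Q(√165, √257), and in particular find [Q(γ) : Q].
[Q(γ) : Q] = 4 (equivalently, Q(γ) = Q(√165, √257))

Obviously Q(γ) ⊆ Q(√165, √257), and [Q(√165, √257):Q] = 4 (since 165, 257 are distinct squarefree integers > 1 with 42405 not a perfect square). To show equality we compute the minimal polynomial of γ. From γ = √165 + √257: γ^2 = 165 + 2√(42405) + 257 = 422 + 2√(42405), so γ^2 - 422 = 2√(42405); squaring, (γ^2 - 422)^2 = 4·42405, i.e. γ^4 - 844γ^2 + 178084 - 169620 = 0, i.e. γ^4 - 844γ^2 + 8464 = 0. So γ is a root of x^4 - 844x^2 + 8464. This polynomial is irreducible over Q: it has no rational root (each ±√165 ± √257 is irrational), and any factorization into two quadratics over Q would force √(42405) ∈ Q (pairing opposite roots) or √165, √257 ∈ Q (other pairings), all impossible. Hence [Q(γ):Q] = 4 = [Q(√165, √257):Q], so Q(γ) = Q(√165, √257).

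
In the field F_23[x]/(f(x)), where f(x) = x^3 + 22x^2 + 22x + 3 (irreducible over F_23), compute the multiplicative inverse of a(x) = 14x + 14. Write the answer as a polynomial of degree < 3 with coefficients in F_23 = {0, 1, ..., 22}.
a(x)^(-1) ≡ 9x^2 + 5x + 9 (mod f(x))

Since f is irreducible over F_23, F_23[x]/(f) is a field and a(x) ≠ 0 has an inverse. Apply the extended Euclidean algorithm to f(x) and a(x) in F_23[x]: f(x) = (5x^2 + 13x + 5)·a(x) + (2). The last nonzero remainder is the constant 2 = gcd(f, a) in F_23. Back-substituting through the division chain expresses 2 = s(x)·a(x) + t(x)·f(x) with s(x) ≡ 18x^2 + 10x + 18 (mod f), so (18x^2 + 10x + 18)·a(x) ≡ 2 (mod f). Multiplying by 2^(-1) ≡ 12 in F_23 gives a(x)^(-1) ≡ 12·(18x^2 + 10x + 18) ≡ 9x^2 + 5x + 9 (mod f). Check: (14x + 14)·(9x^2 + 5x + 9) = 11x^3 + 12x^2 + 12x + 11 ≡ 1 (mod x^3 + 22x^2 + 22x + 3).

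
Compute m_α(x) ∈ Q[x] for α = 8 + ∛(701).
m_α(x) = x^3 - 24x^2 + 192x - 1213

Set β = α - 8 = ∛(701), so β^3 = 701. Then (α - 8)^3 - 701 = 0, i.e. α is a root of g(x) = (x - 8)^3 - 701 = x^3 - 24x^2 + 192x - 1213. Since g(x) = h(x - 8) where h(x) = x^3 - 701, and h is irreducible over Q (because 701 is not a perfect cube, so h has no rational root, and a monic cubic with no rational root is irreducible), g is also irreducible (irreducibility is preserved under the substitution x → x - 8). Hence m_α(x) = x^3 - 24x^2 + 192x - 1213.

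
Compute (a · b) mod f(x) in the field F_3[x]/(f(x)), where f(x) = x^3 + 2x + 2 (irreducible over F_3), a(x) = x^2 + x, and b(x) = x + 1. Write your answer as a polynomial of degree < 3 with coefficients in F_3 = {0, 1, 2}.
a · b ≡ 2x^2 + 2x + 1 (mod f(x))

Multiply in F_3[x]: a(x)·b(x) = (x^2 + x)·(x + 1) = x^3 + 2x^2 + x. This has degree ≥ 3, so divide by f(x) over F_3: x^3 + 2x^2 + x = (1)·(x^3 + 2x + 2) + (2x^2 + 2x + 1). Hence a·b ≡ 2x^2 + 2x + 1 (mod f). (F_3[x]/(f) is a field with 3^3 = 27 elements since f is irreducible of degree 3.)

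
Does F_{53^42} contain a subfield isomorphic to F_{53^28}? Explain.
No: F_{53^28} is not a subfield of F_{53^42}

F_{p^m} embeds in F_{p^n} iff m | n. Here 28 ∤ 42 (since 42 = 1·28 + 14 with remainder 14 ≠ 0), so F_{53^28} is not a subfield of F_{53^42}. Equivalently: if it were, the tower law would give 28 = [F_{53^28}:F_53] dividing [F_{53^42}:F_53] = 42, contradiction.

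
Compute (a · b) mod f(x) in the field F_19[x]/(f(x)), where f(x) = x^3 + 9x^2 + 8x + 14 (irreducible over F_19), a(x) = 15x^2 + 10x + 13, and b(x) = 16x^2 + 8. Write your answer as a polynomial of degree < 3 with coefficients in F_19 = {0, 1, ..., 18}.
a · b ≡ 11x^2 + 9x + 3 (mod f(x))

Multiply in F_19[x]: a(x)·b(x) = (15x^2 + 10x + 13)·(16x^2 + 8) = 12x^4 + 8x^3 + 5x^2 + 4x + 9. This has degree ≥ 3, so divide by f(x) over F_19: 12x^4 + 8x^3 + 5x^2 + 4x + 9 = (12x + 14)·(x^3 + 9x^2 + 8x + 14) + (11x^2 + 9x + 3). Hence a·b ≡ 11x^2 + 9x + 3 (mod f). (F_19[x]/(f) is a field with 19^3 = 6859 elements since f is irreducible of degree 3.)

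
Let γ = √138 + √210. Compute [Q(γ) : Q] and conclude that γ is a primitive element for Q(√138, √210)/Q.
[Q(γ) : Q] = 4 (equivalently, Q(γ) = Q(√138, √210))

Obviously Q(γ) ⊆ Q(√138, √210), and [Q(√138, √210):Q] = 4 (since 138, 210 are distinct squarefree integers > 1 with 28980 not a perfect square). To show equality we compute the minimal polynomial of γ. From γ = √138 + √210: γ^2 = 138 + 2√(28980) + 210 = 348 + 2√(28980), so γ^2 - 348 = 2√(28980); squaring, (γ^2 - 348)^2 = 4·28980, i.e. γ^4 - 696γ^2 + 121104 - 115920 = 0, i.e. γ^4 - 696γ^2 + 5184 = 0. So γ is a root of x^4 - 696x^2 + 5184. This polynomial is irreducible over Q: it has no rational root (each ±√138 ± √210 is irrational), and any factorization into two quadratics over Q would force √(28980) ∈ Q (pairing opposite roots) or √138, √210 ∈ Q (other pairings), all impossible. Hence [Q(γ):Q] = 4 = [Q(√138, √210):Q], so Q(γ) = Q(√138, √210).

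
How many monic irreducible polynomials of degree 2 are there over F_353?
There are 62128 monic irreducible polynomials of degree 2 over F_353

Each element of F_{353^2} that lies in no proper subfield is a root of exactly one monic irreducible of degree 2 over F_353, and each such polynomial has 2 distinct roots in F_{353^2}. By Möbius inversion the count is N_353(2) = (1/2) Σ_{d|2} μ(2/d) · 353^d = (1/2)(μ(2)·353^1 + μ(1)·353^2) = 124256/2 = 62128.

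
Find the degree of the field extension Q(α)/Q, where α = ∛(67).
[Q(α):Q] = 3

The minimal polynomial of α is x^3 - 67, irreducible over Q since 67 is not a perfect cube (so x^3 - 67 has no rational root). Hence [Q(α):Q] = deg(m_α) = 3.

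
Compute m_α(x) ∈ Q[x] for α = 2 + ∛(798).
m_α(x) = x^3 - 6x^2 + 12x - 806

Set β = α - 2 = ∛(798), so β^3 = 798. Then (α - 2)^3 - 798 = 0, i.e. α is a root of g(x) = (x - 2)^3 - 798 = x^3 - 6x^2 + 12x - 806. Since g(x) = h(x - 2) where h(x) = x^3 - 798, and h is irreducible over Q (because 798 is not a perfect cube, so h has no rational root, and a monic cubic with no rational root is irreducible), g is also irreducible (irreducibility is preserved under the substitution x → x - 2). Hence m_α(x) = x^3 - 6x^2 + 12x - 806.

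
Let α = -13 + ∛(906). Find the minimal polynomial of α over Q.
m_α(x) = x^3 + 39x^2 + 507x + 1291

Set β = α + 13 = ∛(906), so β^3 = 906. Then (α + 13)^3 - 906 = 0, i.e. α is a root of g(x) = (x + 13)^3 - 906 = x^3 + 39x^2 + 507x + 1291. Since g(x) = h(x + 13) where h(x) = x^3 - 906, and h is irreducible over Q (because 906 is not a perfect cube, so h has no rational root, and a monic cubic with no rational root is irreducible), g is also irreducible (irreducibility is preserved under the substitution x → x + 13). Hence m_α(x) = x^3 + 39x^2 + 507x + 1291.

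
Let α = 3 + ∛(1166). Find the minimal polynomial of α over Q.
m_α(x) = x^3 - 9x^2 + 27x - 1193

Set β = α - 3 = ∛(1166), so β^3 = 1166. Then (α - 3)^3 - 1166 = 0, i.e. α is a root of g(x) = (x - 3)^3 - 1166 = x^3 - 9x^2 + 27x - 1193. Since g(x) = h(x - 3) where h(x) = x^3 - 1166, and h is irreducible over Q (because 1166 is not a perfect cube, so h has no rational root, and a monic cubic with no rational root is irreducible), g is also irreducible (irreducibility is preserved under the substitution x → x - 3). Hence m_α(x) = x^3 - 9x^2 + 27x - 1193.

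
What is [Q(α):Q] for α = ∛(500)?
[Q(α):Q] = 3

The minimal polynomial of α is x^3 - 500, irreducible over Q since 500 is not a perfect cube (so x^3 - 500 has no rational root). Hence [Q(α):Q] = deg(m_α) = 3.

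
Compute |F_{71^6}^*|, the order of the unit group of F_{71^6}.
|F_{71^6}^*| = 128100283920

F_{71^6} has 71^6 = 128100283921 elements; its multiplicative group consists of all nonzero elements, so |F_{71^6}^*| = 128100283921 - 1 = 128100283920. (It is cyclic since any finite subgroup of the multiplicative group of a field is cyclic.)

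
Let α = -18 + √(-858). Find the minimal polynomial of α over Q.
m_α(x) = x^2 + 36x + 1182

From α + 18 = √(-858), squaring gives (α + 18)^2 = -858, i.e. α^2 + 36α + 324 = -858, so α^2 + 36α + 1182 = 0. The discriminant of x^2 + 36x + 1182 is (36)^2 - 4·(1182) = 1296 - 4728 = -3432, and 4·(-858) is not a perfect square in Q since -858 is squarefree and ≠ 1. Hence x^2 + 36x + 1182 is irreducible over Q and is the minimal polynomial of α.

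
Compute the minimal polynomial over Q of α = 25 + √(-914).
m_α(x) = x^2 - 50x + 1539

From α - 25 = √(-914), squaring gives (α - 25)^2 = -914, i.e. α^2 - 50α + 625 = -914, so α^2 - 50α + 1539 = 0. The discriminant of x^2 - 50x + 1539 is (-50)^2 - 4·(1539) = 2500 - 6156 = -3656, and 4·(-914) is not a perfect square in Q since -914 is squarefree and ≠ 1. Hence x^2 - 50x + 1539 is irreducible over Q and is the minimal polynomial of α.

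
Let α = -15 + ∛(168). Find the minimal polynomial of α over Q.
m_α(x) = x^3 + 45x^2 + 675x + 3207

Set β = α + 15 = ∛(168), so β^3 = 168. Then (α + 15)^3 - 168 = 0, i.e. α is a root of g(x) = (x + 15)^3 - 168 = x^3 + 45x^2 + 675x + 3207. Since g(x) = h(x + 15) where h(x) = x^3 - 168, and h is irreducible over Q (because 168 is not a perfect cube, so h has no rational root, and a monic cubic with no rational root is irreducible), g is also irreducible (irreducibility is preserved under the substitution x → x + 15). Hence m_α(x) = x^3 + 45x^2 + 675x + 3207.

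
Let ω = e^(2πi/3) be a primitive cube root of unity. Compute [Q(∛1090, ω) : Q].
[Q(∛1090, ω) : Q] = 6

[Q(∛1090):Q] = 3 (min poly x^3 - 1090, irreducible since 1090 is not a perfect cube). [Q(ω):Q] = 2 (min poly x^2 + x + 1). Since Q(∛1090) ⊂ R and ω ∉ R, we have ω ∉ Q(∛1090), so x^2 + x + 1 remains irreducible over Q(∛1090) and [Q(∛1090, ω) : Q(∛1090)] = 2. By the tower law, [Q(∛1090, ω) : Q] = 3 · 2 = 6. (In fact Q(∛1090, ω) is the splitting field of x^3 - 1090 over Q.)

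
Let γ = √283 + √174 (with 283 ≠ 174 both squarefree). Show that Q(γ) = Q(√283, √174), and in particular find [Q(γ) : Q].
[Q(γ) : Q] = 4 (equivalently, Q(γ) = Q(√283, √174))

Obviously Q(γ) ⊆ Q(√283, √174), and [Q(√283, √174):Q] = 4 (since 283, 174 are distinct squarefree integers > 1 with 49242 not a perfect square). To show equality we compute the minimal polynomial of γ. From γ = √283 + √174: γ^2 = 283 + 2√(49242) + 174 = 457 + 2√(49242), so γ^2 - 457 = 2√(49242); squaring, (γ^2 - 457)^2 = 4·49242, i.e. γ^4 - 914γ^2 + 208849 - 196968 = 0, i.e. γ^4 - 914γ^2 + 11881 = 0. So γ is a root of x^4 - 914x^2 + 11881. This polynomial is irreducible over Q: it has no rational root (each ±√283 ± √174 is irrational), and any factorization into two quadratics over Q would force √(49242) ∈ Q (pairing opposite roots) or √283, √174 ∈ Q (other pairings), all impossible. Hence [Q(γ):Q] = 4 = [Q(√283, √174):Q], so Q(γ) = Q(√283, √174).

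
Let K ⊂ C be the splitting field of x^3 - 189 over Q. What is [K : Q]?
[K : Q] = 6

The roots of x^3 - 189 are ∛189, ω∛189, ω^2∛189 where ω = e^(2πi/3) is a primitive cube root of unity, so K = Q(∛189, ω). Now [Q(∛189):Q] = 3 (since 189 is not a perfect cube, x^3 - 189 is irreducible) and [Q(ω):Q] = 2. Both 2 and 3 divide [K:Q], and [K:Q] ≤ 3·2 = 6, so [K:Q] = 6. (Equivalently: Q(∛189) ⊂ R but ω ∉ R, so [K : Q(∛189)] = 2.)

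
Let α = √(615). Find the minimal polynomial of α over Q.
m_α(x) = x^2 - 615

α satisfies α^2 - 615 = 0, so x^2 - 615 annihilates α. Since d = 615 is squarefree and ≠ 1, it is not a perfect square in Q, so x^2 - 615 has no rational root and is therefore irreducible over Q (a degree-2 polynomial over a field is irreducible iff it has no root). Hence m_α(x) = x^2 - 615.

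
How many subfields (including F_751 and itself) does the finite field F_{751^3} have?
F_{751^3} has 2 subfields

The subfields of F_{p^n} are exactly the fields F_{p^d} for d | n (each is the fixed field of the unique index-d subgroup of Gal(F_{p^n}/F_p) ≅ Z/nZ). The divisors of n = 3 are {1, 3}, giving 2 subfields: F_{751^1}, F_{751^3}.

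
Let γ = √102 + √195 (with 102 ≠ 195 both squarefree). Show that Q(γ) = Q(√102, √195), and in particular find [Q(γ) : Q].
[Q(γ) : Q] = 4 (equivalently, Q(γ) = Q(√102, √195))

Obviously Q(γ) ⊆ Q(√102, √195), and [Q(√102, √195):Q] = 4 (since 102, 195 are distinct squarefree integers > 1 with 19890 not a perfect square). To show equality we compute the minimal polynomial of γ. From γ = √102 + √195: γ^2 = 102 + 2√(19890) + 195 = 297 + 2√(19890), so γ^2 - 297 = 2√(19890); squaring, (γ^2 - 297)^2 = 4·19890, i.e. γ^4 - 594γ^2 + 88209 - 79560 = 0, i.e. γ^4 - 594γ^2 + 8649 = 0. So γ is a root of x^4 - 594x^2 + 8649. This polynomial is irreducible over Q: it has no rational root (each ±√102 ± √195 is irrational), and any factorization into two quadratics over Q would force √(19890) ∈ Q (pairing opposite roots) or √102, √195 ∈ Q (other pairings), all impossible. Hence [Q(γ):Q] = 4 = [Q(√102, √195):Q], so Q(γ) = Q(√102, √195).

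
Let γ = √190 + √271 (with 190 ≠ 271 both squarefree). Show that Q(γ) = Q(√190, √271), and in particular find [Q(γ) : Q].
[Q(γ) : Q] = 4 (equivalently, Q(γ) = Q(√190, √271))

Obviously Q(γ) ⊆ Q(√190, √271), and [Q(√190, √271):Q] = 4 (since 190, 271 are distinct squarefree integers > 1 with 51490 not a perfect square). To show equality we compute the minimal polynomial of γ. From γ = √190 + √271: γ^2 = 190 + 2√(51490) + 271 = 461 + 2√(51490), so γ^2 - 461 = 2√(51490); squaring, (γ^2 - 461)^2 = 4·51490, i.e. γ^4 - 922γ^2 + 212521 - 205960 = 0, i.e. γ^4 - 922γ^2 + 6561 = 0. So γ is a root of x^4 - 922x^2 + 6561. This polynomial is irreducible over Q: it has no rational root (each ±√190 ± √271 is irrational), and any factorization into two quadratics over Q would force √(51490) ∈ Q (pairing opposite roots) or √190, √271 ∈ Q (other pairings), all impossible. Hence [Q(γ):Q] = 4 = [Q(√190, √271):Q], so Q(γ) = Q(√190, √271).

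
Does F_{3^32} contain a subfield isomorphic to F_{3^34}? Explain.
No: F_{3^34} is not a subfield of F_{3^32}

F_{p^m} embeds in F_{p^n} iff m | n. Here 34 ∤ 32 (since 32 = 0·34 + 32 with remainder 32 ≠ 0), so F_{3^34} is not a subfield of F_{3^32}. Equivalently: if it were, the tower law would give 34 = [F_{3^34}:F_3] dividing [F_{3^32}:F_3] = 32, contradiction.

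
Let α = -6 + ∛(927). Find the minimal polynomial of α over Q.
m_α(x) = x^3 + 18x^2 + 108x - 711

Set β = α + 6 = ∛(927), so β^3 = 927. Then (α + 6)^3 - 927 = 0, i.e. α is a root of g(x) = (x + 6)^3 - 927 = x^3 + 18x^2 + 108x - 711. Since g(x) = h(x + 6) where h(x) = x^3 - 927, and h is irreducible over Q (because 927 is not a perfect cube, so h has no rational root, and a monic cubic with no rational root is irreducible), g is also irreducible (irreducibility is preserved under the substitution x → x + 6). Hence m_α(x) = x^3 + 18x^2 + 108x - 711.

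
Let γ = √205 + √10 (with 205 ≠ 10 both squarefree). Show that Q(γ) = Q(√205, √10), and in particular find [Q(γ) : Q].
[Q(γ) : Q] = 4 (equivalently, Q(γ) = Q(√205, √10))

Obviously Q(γ) ⊆ Q(√205, √10), and [Q(√205, √10):Q] = 4 (since 205, 10 are distinct squarefree integers > 1 with 2050 not a perfect square). To show equality we compute the minimal polynomial of γ. From γ = √205 + √10: γ^2 = 205 + 2√(2050) + 10 = 215 + 2√(2050), so γ^2 - 215 = 2√(2050); squaring, (γ^2 - 215)^2 = 4·2050, i.e. γ^4 - 430γ^2 + 46225 - 8200 = 0, i.e. γ^4 - 430γ^2 + 38025 = 0. So γ is a root of x^4 - 430x^2 + 38025. This polynomial is irreducible over Q: it has no rational root (each ±√205 ± √10 is irrational), and any factorization into two quadratics over Q would force √(2050) ∈ Q (pairing opposite roots) or √205, √10 ∈ Q (other pairings), all impossible. Hence [Q(γ):Q] = 4 = [Q(√205, √10):Q], so Q(γ) = Q(√205, √10).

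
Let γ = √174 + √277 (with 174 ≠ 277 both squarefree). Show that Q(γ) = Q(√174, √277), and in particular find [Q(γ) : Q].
[Q(γ) : Q] = 4 (equivalently, Q(γ) = Q(√174, √277))

Obviously Q(γ) ⊆ Q(√174, √277), and [Q(√174, √277):Q] = 4 (since 174, 277 are distinct squarefree integers > 1 with 48198 not a perfect square). To show equality we compute the minimal polynomial of γ. From γ = √174 + √277: γ^2 = 174 + 2√(48198) + 277 = 451 + 2√(48198), so γ^2 - 451 = 2√(48198); squaring, (γ^2 - 451)^2 = 4·48198, i.e. γ^4 - 902γ^2 + 203401 - 192792 = 0, i.e. γ^4 - 902γ^2 + 10609 = 0. So γ is a root of x^4 - 902x^2 + 10609. This polynomial is irreducible over Q: it has no rational root (each ±√174 ± √277 is irrational), and any factorization into two quadratics over Q would force √(48198) ∈ Q (pairing opposite roots) or √174, √277 ∈ Q (other pairings), all impossible. Hence [Q(γ):Q] = 4 = [Q(√174, √277):Q], so Q(γ) = Q(√174, √277).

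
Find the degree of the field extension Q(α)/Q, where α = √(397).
[Q(α):Q] = 2

[Q(α):Q] equals the degree of the minimal polynomial of α. Here α^2 = 397 and x^2 - 397 is irreducible (d = 397 is squarefree, ≠ 1, hence not a square), so deg(m_α) = 2. Thus [Q(α):Q] = 2.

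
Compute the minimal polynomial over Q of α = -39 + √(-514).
m_α(x) = x^2 + 78x + 2035

From α + 39 = √(-514), squaring gives (α + 39)^2 = -514, i.e. α^2 + 78α + 1521 = -514, so α^2 + 78α + 2035 = 0. The discriminant of x^2 + 78x + 2035 is (78)^2 - 4·(2035) = 6084 - 8140 = -2056, and 4·(-514) is not a perfect square in Q since -514 is squarefree and ≠ 1. Hence x^2 + 78x + 2035 is irreducible over Q and is the minimal polynomial of α.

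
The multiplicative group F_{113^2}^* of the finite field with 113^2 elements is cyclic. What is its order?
|F_{113^2}^*| = 12768

F_{113^2} has 113^2 = 12769 elements; its multiplicative group consists of all nonzero elements, so |F_{113^2}^*| = 12769 - 1 = 12768. (It is cyclic since any finite subgroup of the multiplicative group of a field is cyclic.)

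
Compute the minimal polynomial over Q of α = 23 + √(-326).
m_α(x) = x^2 - 46x + 855

From α - 23 = √(-326), squaring gives (α - 23)^2 = -326, i.e. α^2 - 46α + 529 = -326, so α^2 - 46α + 855 = 0. The discriminant of x^2 - 46x + 855 is (-46)^2 - 4·(855) = 2116 - 3420 = -1304, and 4·(-326) is not a perfect square in Q since -326 is squarefree and ≠ 1. Hence x^2 - 46x + 855 is irreducible over Q and is the minimal polynomial of α.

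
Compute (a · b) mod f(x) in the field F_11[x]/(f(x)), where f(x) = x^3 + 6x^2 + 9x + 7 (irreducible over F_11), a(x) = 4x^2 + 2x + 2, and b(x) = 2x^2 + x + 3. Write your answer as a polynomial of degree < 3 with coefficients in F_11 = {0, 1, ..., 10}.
a · b ≡ 10x^2 + 4x (mod f(x))

Multiply in F_11[x]: a(x)·b(x) = (4x^2 + 2x + 2)·(2x^2 + x + 3) = 8x^4 + 8x^3 + 7x^2 + 8x + 6. This has degree ≥ 3, so divide by f(x) over F_11: 8x^4 + 8x^3 + 7x^2 + 8x + 6 = (8x + 4)·(x^3 + 6x^2 + 9x + 7) + (10x^2 + 4x). Hence a·b ≡ 10x^2 + 4x (mod f). (F_11[x]/(f) is a field with 11^3 = 1331 elements since f is irreducible of degree 3.)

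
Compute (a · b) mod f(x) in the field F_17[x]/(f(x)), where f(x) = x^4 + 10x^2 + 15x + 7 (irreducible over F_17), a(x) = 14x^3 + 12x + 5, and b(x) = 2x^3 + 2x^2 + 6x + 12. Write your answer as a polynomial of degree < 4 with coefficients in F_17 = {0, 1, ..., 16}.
a · b ≡ 12x^3 + 13x^2 + 8x + 6 (mod f(x))

Multiply in F_17[x]: a(x)·b(x) = (14x^3 + 12x + 5)·(2x^3 + 2x^2 + 6x + 12) = 11x^6 + 11x^5 + 6x^4 + 15x^3 + 14x^2 + 4x + 9. This has degree ≥ 4, so divide by f(x) over F_17: 11x^6 + 11x^5 + 6x^4 + 15x^3 + 14x^2 + 4x + 9 = (11x^2 + 11x + 15)·(x^4 + 10x^2 + 15x + 7) + (12x^3 + 13x^2 + 8x + 6). Hence a·b ≡ 12x^3 + 13x^2 + 8x + 6 (mod f). (F_17[x]/(f) is a field with 17^4 = 83521 elements since f is irreducible of degree 4.)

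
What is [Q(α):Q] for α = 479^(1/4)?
[Q(α):Q] = 4

α is a root of x^4 - 479. By Eisenstein's criterion at the prime p = 479 (which divides the constant term 479 but p^2 = 229441 does not, since 479 is squarefree), x^4 - 479 is irreducible over Q. Hence [Q(α):Q] = 4.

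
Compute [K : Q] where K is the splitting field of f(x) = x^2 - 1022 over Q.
[K : Q] = 2

f(x) = x^2 - 1022 factors as (x - √1022)(x + √1022). The splitting field is K = Q(√1022). Since 1022 is squarefree and > 1, it is not a perfect square, so x^2 - 1022 is irreducible over Q and [Q(√1022) : Q] = 2. Hence [K : Q] = 2.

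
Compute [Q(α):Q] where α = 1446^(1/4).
[Q(α):Q] = 4

α is a root of x^4 - 1446. By Eisenstein's criterion at the prime p = 2 (which divides the constant term 1446 but p^2 = 4 does not, since 1446 is squarefree), x^4 - 1446 is irreducible over Q. Hence [Q(α):Q] = 4.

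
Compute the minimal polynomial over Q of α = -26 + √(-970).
m_α(x) = x^2 + 52x + 1646

From α + 26 = √(-970), squaring gives (α + 26)^2 = -970, i.e. α^2 + 52α + 676 = -970, so α^2 + 52α + 1646 = 0. The discriminant of x^2 + 52x + 1646 is (52)^2 - 4·(1646) = 2704 - 6584 = -3880, and 4·(-970) is not a perfect square in Q since -970 is squarefree and ≠ 1. Hence x^2 + 52x + 1646 is irreducible over Q and is the minimal polynomial of α.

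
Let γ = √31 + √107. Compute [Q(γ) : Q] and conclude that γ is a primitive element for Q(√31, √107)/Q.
[Q(γ) : Q] = 4 (equivalently, Q(γ) = Q(√31, √107))

Obviously Q(γ) ⊆ Q(√31, √107), and [Q(√31, √107):Q] = 4 (since 31, 107 are distinct squarefree integers > 1 with 3317 not a perfect square). To show equality we compute the minimal polynomial of γ. From γ = √31 + √107: γ^2 = 31 + 2√(3317) + 107 = 138 + 2√(3317), so γ^2 - 138 = 2√(3317); squaring, (γ^2 - 138)^2 = 4·3317, i.e. γ^4 - 276γ^2 + 19044 - 13268 = 0, i.e. γ^4 - 276γ^2 + 5776 = 0. So γ is a root of x^4 - 276x^2 + 5776. This polynomial is irreducible over Q: it has no rational root (each ±√31 ± √107 is irrational), and any factorization into two quadratics over Q would force √(3317) ∈ Q (pairing opposite roots) or √31, √107 ∈ Q (other pairings), all impossible. Hence [Q(γ):Q] = 4 = [Q(√31, √107):Q], so Q(γ) = Q(√31, √107).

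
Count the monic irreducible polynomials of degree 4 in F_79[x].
There are 9735960 monic irreducible polynomials of degree 4 over F_79

Each element of F_{79^4} that lies in no proper subfield is a root of exactly one monic irreducible of degree 4 over F_79, and each such polynomial has 4 distinct roots in F_{79^4}. By Möbius inversion the count is N_79(4) = (1/4) Σ_{d|4} μ(4/d) · 79^d = (1/4)(μ(4)·79^1 + μ(2)·79^2 + μ(1)·79^4) = 38943840/4 = 9735960.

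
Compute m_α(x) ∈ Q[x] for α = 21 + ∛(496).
m_α(x) = x^3 - 63x^2 + 1323x - 9757

Set β = α - 21 = ∛(496), so β^3 = 496. Then (α - 21)^3 - 496 = 0, i.e. α is a root of g(x) = (x - 21)^3 - 496 = x^3 - 63x^2 + 1323x - 9757. Since g(x) = h(x - 21) where h(x) = x^3 - 496, and h is irreducible over Q (because 496 is not a perfect cube, so h has no rational root, and a monic cubic with no rational root is irreducible), g is also irreducible (irreducibility is preserved under the substitution x → x - 21). Hence m_α(x) = x^3 - 63x^2 + 1323x - 9757.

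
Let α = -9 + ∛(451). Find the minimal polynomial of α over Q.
m_α(x) = x^3 + 27x^2 + 243x + 278

Set β = α + 9 = ∛(451), so β^3 = 451. Then (α + 9)^3 - 451 = 0, i.e. α is a root of g(x) = (x + 9)^3 - 451 = x^3 + 27x^2 + 243x + 278. Since g(x) = h(x + 9) where h(x) = x^3 - 451, and h is irreducible over Q (because 451 is not a perfect cube, so h has no rational root, and a monic cubic with no rational root is irreducible), g is also irreducible (irreducibility is preserved under the substitution x → x + 9). Hence m_α(x) = x^3 + 27x^2 + 243x + 278.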